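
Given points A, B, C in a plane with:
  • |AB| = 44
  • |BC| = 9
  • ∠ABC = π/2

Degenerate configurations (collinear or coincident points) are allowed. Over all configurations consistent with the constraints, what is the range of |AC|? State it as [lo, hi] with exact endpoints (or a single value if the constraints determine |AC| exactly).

|AB| ∈ {44}
|BC| ∈ {9}
|AC| ∈ {√(2017)}

|AC| = √(2017)  (≈ 44.9110)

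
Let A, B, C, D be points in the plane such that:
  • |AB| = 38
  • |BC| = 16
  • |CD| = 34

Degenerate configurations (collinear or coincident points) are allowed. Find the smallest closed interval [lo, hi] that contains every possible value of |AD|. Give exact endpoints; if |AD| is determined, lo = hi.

|AD| ∈ [0, 88]  (≈ [0.0000, 88.0000])

|AB| ∈ {38}
|BC| ∈ {16}
|CD| ∈ {34}
|AC| ∈ [22, 54]
|BD| ∈ [18, 50]
|AD| ∈ [0, 88]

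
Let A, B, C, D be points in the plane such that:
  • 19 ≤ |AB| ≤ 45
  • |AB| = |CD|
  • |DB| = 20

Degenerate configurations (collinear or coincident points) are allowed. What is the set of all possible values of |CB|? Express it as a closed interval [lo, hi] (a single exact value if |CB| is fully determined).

|AB| ∈ [19, 45]
|BD| ∈ {20}
|CD| ∈ [19, 45]
|AD| ∈ [0, 65]
|BC| ∈ [0, 65]
|AC| ∈ [0, 110]

|CB| ∈ [0, 65]  (≈ [0.0000, 65.0000])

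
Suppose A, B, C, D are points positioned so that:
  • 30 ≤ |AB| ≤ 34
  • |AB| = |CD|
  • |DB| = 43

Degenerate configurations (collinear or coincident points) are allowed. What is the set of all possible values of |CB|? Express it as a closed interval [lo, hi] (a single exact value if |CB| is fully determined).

|CB| ∈ [9, 77]  (≈ [9.0000, 77.0000])

|AB| ∈ [30, 34]
|BD| ∈ {43}
|CD| ∈ [30, 34]
|AD| ∈ [9, 77]
|BC| ∈ [9, 77]
|AC| ∈ [0, 111]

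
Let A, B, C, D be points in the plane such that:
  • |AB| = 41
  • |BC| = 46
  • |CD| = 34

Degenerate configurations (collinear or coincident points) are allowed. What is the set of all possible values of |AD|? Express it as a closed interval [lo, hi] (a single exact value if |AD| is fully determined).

|AB| ∈ {41}
|BC| ∈ {46}
|CD| ∈ {34}
|AC| ∈ [5, 87]
|BD| ∈ [12, 80]
|AD| ∈ [0, 121]

|AD| ∈ [0, 121]  (≈ [0.0000, 121.0000])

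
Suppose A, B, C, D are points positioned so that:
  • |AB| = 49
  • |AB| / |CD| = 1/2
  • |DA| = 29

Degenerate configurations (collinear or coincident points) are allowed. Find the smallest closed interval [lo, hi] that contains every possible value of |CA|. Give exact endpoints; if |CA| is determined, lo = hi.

|AB| ∈ {49}
|AD| ∈ {29}
|CD| ∈ {98}
|BD| ∈ [20, 78]
|AC| ∈ [69, 127]
|BC| ∈ [20, 176]

|CA| ∈ [69, 127]  (≈ [69.0000, 127.0000])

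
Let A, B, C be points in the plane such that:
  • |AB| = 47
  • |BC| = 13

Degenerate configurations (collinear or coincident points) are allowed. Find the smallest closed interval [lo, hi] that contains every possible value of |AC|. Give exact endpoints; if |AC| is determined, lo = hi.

|AC| ∈ [34, 60]  (≈ [34.0000, 60.0000])

|AB| ∈ {47}
|BC| ∈ {13}
|AC| ∈ [34, 60]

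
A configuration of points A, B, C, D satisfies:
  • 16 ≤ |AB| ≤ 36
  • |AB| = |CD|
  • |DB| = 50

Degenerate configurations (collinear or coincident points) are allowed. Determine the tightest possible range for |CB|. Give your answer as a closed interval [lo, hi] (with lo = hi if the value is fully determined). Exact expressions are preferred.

|AB| ∈ [16, 36]
|BD| ∈ {50}
|CD| ∈ [16, 36]
|AD| ∈ [14, 86]
|BC| ∈ [14, 86]
|AC| ∈ [0, 122]

|CB| ∈ [14, 86]  (≈ [14.0000, 86.0000])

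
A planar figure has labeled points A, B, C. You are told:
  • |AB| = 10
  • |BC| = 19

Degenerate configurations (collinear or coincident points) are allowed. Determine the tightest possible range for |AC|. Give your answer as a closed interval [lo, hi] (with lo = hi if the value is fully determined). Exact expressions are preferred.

|AC| ∈ [9, 29]  (≈ [9.0000, 29.0000])

|AB| ∈ {10}
|BC| ∈ {19}
|AC| ∈ [9, 29]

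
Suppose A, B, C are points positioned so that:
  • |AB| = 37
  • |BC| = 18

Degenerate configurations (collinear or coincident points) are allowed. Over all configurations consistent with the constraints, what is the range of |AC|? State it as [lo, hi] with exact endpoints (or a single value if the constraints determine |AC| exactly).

|AB| ∈ {37}
|BC| ∈ {18}
|AC| ∈ [19, 55]

|AC| ∈ [19, 55]  (≈ [19.0000, 55.0000])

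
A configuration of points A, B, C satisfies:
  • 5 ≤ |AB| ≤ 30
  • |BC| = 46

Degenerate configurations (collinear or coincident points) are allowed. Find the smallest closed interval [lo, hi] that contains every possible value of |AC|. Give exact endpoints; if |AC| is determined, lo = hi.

|AB| ∈ [5, 30]
|BC| ∈ {46}
|AC| ∈ [16, 76]

|AC| ∈ [16, 76]  (≈ [16.0000, 76.0000])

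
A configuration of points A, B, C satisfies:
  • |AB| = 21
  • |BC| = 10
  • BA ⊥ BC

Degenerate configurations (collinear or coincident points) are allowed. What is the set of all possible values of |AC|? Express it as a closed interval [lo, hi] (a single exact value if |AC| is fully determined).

|AB| ∈ {21}
|BC| ∈ {10}
|AC| ∈ {√(541)}

|AC| = √(541)  (≈ 23.2594)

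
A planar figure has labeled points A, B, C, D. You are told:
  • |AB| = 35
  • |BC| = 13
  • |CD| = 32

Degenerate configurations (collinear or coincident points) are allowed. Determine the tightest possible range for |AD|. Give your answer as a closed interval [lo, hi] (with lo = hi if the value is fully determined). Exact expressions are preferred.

|AB| ∈ {35}
|BC| ∈ {13}
|CD| ∈ {32}
|AC| ∈ [22, 48]
|BD| ∈ [19, 45]
|AD| ∈ [0, 80]

|AD| ∈ [0, 80]  (≈ [0.0000, 80.0000])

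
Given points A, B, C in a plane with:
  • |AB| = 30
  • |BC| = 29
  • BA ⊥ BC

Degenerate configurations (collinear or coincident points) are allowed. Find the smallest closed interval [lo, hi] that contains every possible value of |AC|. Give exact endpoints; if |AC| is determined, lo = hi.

|AC| = √(1741)  (≈ 41.7253)

|AB| ∈ {30}
|BC| ∈ {29}
|AC| ∈ {√(1741)}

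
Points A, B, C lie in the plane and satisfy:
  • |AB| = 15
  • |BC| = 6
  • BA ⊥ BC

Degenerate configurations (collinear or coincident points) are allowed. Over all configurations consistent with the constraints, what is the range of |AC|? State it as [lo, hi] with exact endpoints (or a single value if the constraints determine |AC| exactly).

|AB| ∈ {15}
|BC| ∈ {6}
|AC| ∈ {3·√(29)}

|AC| = 3·√(29)  (≈ 16.1555)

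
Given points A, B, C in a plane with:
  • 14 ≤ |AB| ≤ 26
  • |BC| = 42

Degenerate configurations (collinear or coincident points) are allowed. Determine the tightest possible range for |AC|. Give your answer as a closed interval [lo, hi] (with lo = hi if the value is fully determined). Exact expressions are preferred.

|AB| ∈ [14, 26]
|BC| ∈ {42}
|AC| ∈ [16, 68]

|AC| ∈ [16, 68]  (≈ [16.0000, 68.0000])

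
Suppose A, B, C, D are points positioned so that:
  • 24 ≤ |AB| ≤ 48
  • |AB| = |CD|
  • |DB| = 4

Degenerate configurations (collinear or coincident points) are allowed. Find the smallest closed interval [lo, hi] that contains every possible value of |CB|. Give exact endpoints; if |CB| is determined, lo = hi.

|CB| ∈ [20, 52]  (≈ [20.0000, 52.0000])

|AB| ∈ [24, 48]
|BD| ∈ {4}
|CD| ∈ [24, 48]
|AD| ∈ [20, 52]
|BC| ∈ [20, 52]
|AC| ∈ [0, 100]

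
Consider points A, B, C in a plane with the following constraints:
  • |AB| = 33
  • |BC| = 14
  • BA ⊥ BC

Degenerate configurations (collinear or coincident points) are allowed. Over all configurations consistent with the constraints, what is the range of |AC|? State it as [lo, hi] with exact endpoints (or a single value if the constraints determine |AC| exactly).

|AC| = √(1285)  (≈ 35.8469)

|AB| ∈ {33}
|BC| ∈ {14}
|AC| ∈ {√(1285)}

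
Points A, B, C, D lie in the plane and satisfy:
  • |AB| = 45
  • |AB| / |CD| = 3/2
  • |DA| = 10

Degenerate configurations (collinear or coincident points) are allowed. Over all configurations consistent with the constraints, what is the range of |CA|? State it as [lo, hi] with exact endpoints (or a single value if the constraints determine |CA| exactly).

|AB| ∈ {45}
|AD| ∈ {10}
|CD| ∈ {30}
|BD| ∈ [35, 55]
|AC| ∈ [20, 40]
|BC| ∈ [5, 85]

|CA| ∈ [20, 40]  (≈ [20.0000, 40.0000])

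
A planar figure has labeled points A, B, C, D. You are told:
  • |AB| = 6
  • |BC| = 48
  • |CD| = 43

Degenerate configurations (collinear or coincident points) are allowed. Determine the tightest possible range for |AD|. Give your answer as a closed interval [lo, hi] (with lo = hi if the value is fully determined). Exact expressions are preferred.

|AB| ∈ {6}
|BC| ∈ {48}
|CD| ∈ {43}
|AC| ∈ [42, 54]
|BD| ∈ [5, 91]
|AD| ∈ [0, 97]

|AD| ∈ [0, 97]  (≈ [0.0000, 97.0000])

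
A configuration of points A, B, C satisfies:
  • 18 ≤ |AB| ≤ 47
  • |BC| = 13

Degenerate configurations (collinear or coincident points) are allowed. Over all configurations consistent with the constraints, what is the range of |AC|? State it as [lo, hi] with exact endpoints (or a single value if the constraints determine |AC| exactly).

|AB| ∈ [18, 47]
|BC| ∈ {13}
|AC| ∈ [5, 60]

|AC| ∈ [5, 60]  (≈ [5.0000, 60.0000])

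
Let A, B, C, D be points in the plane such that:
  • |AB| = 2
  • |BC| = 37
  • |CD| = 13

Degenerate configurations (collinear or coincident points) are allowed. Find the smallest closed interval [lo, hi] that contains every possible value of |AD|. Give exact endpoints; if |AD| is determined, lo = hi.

|AD| ∈ [22, 52]  (≈ [22.0000, 52.0000])

|AB| ∈ {2}
|BC| ∈ {37}
|CD| ∈ {13}
|AC| ∈ [35, 39]
|BD| ∈ [24, 50]
|AD| ∈ [22, 52]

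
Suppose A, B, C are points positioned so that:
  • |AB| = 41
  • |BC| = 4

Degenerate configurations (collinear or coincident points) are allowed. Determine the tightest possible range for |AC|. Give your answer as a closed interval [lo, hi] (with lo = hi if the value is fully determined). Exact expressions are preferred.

|AB| ∈ {41}
|BC| ∈ {4}
|AC| ∈ [37, 45]

|AC| ∈ [37, 45]  (≈ [37.0000, 45.0000])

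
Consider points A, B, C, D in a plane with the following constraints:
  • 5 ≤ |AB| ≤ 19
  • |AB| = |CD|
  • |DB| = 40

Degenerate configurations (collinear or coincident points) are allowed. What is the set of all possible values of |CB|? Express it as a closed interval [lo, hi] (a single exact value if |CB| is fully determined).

|AB| ∈ [5, 19]
|BD| ∈ {40}
|CD| ∈ [5, 19]
|AD| ∈ [21, 59]
|BC| ∈ [21, 59]
|AC| ∈ [2, 78]

|CB| ∈ [21, 59]  (≈ [21.0000, 59.0000])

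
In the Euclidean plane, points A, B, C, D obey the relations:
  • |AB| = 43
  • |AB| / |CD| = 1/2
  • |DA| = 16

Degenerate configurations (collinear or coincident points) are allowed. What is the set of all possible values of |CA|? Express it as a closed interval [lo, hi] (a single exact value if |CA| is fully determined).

|AB| ∈ {43}
|AD| ∈ {16}
|CD| ∈ {86}
|BD| ∈ [27, 59]
|AC| ∈ [70, 102]
|BC| ∈ [27, 145]

|CA| ∈ [70, 102]  (≈ [70.0000, 102.0000])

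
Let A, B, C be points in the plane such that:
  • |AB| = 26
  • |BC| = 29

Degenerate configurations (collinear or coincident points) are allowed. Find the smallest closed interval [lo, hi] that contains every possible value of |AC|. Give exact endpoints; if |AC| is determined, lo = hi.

|AB| ∈ {26}
|BC| ∈ {29}
|AC| ∈ [3, 55]

|AC| ∈ [3, 55]  (≈ [3.0000, 55.0000])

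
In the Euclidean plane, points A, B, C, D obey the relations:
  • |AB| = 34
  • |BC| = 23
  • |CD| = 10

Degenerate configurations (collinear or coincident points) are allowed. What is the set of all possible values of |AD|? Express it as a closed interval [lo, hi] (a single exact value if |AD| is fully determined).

|AB| ∈ {34}
|BC| ∈ {23}
|CD| ∈ {10}
|AC| ∈ [11, 57]
|BD| ∈ [13, 33]
|AD| ∈ [1, 67]

|AD| ∈ [1, 67]  (≈ [1.0000, 67.0000])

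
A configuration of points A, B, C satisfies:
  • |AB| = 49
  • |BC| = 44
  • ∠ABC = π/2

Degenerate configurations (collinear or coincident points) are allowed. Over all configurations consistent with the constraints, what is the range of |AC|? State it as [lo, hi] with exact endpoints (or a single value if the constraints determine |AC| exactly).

|AB| ∈ {49}
|BC| ∈ {44}
|AC| ∈ {√(4337)}

|AC| = √(4337)  (≈ 65.8559)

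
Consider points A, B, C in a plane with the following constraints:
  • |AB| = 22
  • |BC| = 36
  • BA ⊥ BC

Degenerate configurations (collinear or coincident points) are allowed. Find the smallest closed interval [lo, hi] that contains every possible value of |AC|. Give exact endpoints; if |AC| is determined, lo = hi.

|AC| = 2·√(445)  (≈ 42.1900)

|AB| ∈ {22}
|BC| ∈ {36}
|AC| ∈ {2·√(445)}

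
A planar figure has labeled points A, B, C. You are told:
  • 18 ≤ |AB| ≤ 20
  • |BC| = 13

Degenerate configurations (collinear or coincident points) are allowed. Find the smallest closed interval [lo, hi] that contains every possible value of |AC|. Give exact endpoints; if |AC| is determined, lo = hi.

|AC| ∈ [5, 33]  (≈ [5.0000, 33.0000])

|AB| ∈ [18, 20]
|BC| ∈ {13}
|AC| ∈ [5, 33]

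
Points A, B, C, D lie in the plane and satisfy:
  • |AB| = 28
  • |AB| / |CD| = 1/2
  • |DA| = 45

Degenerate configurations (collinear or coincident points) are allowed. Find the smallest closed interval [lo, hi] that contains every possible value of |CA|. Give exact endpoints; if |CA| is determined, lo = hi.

|CA| ∈ [11, 101]  (≈ [11.0000, 101.0000])

|AB| ∈ {28}
|AD| ∈ {45}
|CD| ∈ {56}
|BD| ∈ [17, 73]
|AC| ∈ [11, 101]
|BC| ∈ [0, 129]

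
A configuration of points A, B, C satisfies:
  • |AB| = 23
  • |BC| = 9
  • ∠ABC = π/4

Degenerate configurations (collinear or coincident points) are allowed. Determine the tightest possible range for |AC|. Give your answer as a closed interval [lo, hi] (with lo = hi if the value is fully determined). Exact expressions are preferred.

|AB| ∈ {23}
|BC| ∈ {9}
|AC| ∈ {√(610 - 207·√(2))}

|AC| = √(610 - 207·√(2))  (≈ 17.8117)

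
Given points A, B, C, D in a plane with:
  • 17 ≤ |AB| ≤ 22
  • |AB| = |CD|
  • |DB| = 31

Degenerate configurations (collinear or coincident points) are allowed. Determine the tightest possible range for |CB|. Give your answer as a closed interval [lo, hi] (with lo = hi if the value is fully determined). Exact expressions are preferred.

|AB| ∈ [17, 22]
|BD| ∈ {31}
|CD| ∈ [17, 22]
|AD| ∈ [9, 53]
|BC| ∈ [9, 53]
|AC| ∈ [0, 75]

|CB| ∈ [9, 53]  (≈ [9.0000, 53.0000])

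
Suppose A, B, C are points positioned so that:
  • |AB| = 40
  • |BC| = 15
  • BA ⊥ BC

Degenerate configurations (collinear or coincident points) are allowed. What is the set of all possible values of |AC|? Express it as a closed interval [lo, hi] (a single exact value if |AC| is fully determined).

|AB| ∈ {40}
|BC| ∈ {15}
|AC| ∈ {5·√(73)}

|AC| = 5·√(73)  (≈ 42.7200)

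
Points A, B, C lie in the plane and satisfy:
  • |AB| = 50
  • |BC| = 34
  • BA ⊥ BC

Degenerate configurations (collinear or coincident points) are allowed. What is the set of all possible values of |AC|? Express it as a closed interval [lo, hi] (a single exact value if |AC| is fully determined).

|AB| ∈ {50}
|BC| ∈ {34}
|AC| ∈ {2·√(914)}

|AC| = 2·√(914)  (≈ 60.4649)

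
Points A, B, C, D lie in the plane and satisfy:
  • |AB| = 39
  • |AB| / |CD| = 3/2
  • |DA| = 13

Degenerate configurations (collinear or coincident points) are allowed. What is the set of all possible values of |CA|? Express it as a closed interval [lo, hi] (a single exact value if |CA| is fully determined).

|AB| ∈ {39}
|AD| ∈ {13}
|CD| ∈ {26}
|BD| ∈ [26, 52]
|AC| ∈ [13, 39]
|BC| ∈ [0, 78]

|CA| ∈ [13, 39]  (≈ [13.0000, 39.0000])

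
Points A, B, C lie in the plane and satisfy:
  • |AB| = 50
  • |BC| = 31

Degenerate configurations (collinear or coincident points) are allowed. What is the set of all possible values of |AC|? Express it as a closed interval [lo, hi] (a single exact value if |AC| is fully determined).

|AC| ∈ [19, 81]  (≈ [19.0000, 81.0000])

|AB| ∈ {50}
|BC| ∈ {31}
|AC| ∈ [19, 81]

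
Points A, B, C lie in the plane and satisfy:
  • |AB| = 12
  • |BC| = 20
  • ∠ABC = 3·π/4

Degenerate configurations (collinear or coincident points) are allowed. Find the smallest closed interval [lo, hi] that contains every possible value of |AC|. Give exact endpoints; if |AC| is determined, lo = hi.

|AB| ∈ {12}
|BC| ∈ {20}
|AC| ∈ {4·√(15·√(2) + 34)}

|AC| = 4·√(15·√(2) + 34)  (≈ 29.7222)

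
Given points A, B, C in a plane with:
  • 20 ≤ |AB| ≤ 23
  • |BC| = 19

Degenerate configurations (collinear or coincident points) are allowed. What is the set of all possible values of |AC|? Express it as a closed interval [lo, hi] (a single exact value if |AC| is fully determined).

|AC| ∈ [1, 42]  (≈ [1.0000, 42.0000])

|AB| ∈ [20, 23]
|BC| ∈ {19}
|AC| ∈ [1, 42]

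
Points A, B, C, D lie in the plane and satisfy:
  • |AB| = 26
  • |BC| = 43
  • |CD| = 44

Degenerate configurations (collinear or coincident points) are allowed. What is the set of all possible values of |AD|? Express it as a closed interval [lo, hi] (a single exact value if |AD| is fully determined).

|AB| ∈ {26}
|BC| ∈ {43}
|CD| ∈ {44}
|AC| ∈ [17, 69]
|BD| ∈ [1, 87]
|AD| ∈ [0, 113]

|AD| ∈ [0, 113]  (≈ [0.0000, 113.0000])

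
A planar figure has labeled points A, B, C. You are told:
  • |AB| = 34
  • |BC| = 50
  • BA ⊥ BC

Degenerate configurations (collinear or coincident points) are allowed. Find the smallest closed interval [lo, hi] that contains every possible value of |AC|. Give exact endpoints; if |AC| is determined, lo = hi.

|AB| ∈ {34}
|BC| ∈ {50}
|AC| ∈ {2·√(914)}

|AC| = 2·√(914)  (≈ 60.4649)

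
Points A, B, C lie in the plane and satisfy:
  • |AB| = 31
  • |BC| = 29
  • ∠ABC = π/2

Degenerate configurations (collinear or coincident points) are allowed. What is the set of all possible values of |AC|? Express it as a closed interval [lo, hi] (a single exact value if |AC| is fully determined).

|AC| = √(1802)  (≈ 42.4500)

|AB| ∈ {31}
|BC| ∈ {29}
|AC| ∈ {√(1802)}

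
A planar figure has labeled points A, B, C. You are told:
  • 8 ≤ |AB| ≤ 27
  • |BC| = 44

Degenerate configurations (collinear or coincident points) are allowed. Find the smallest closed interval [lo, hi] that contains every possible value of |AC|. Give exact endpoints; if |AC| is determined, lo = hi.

|AC| ∈ [17, 71]  (≈ [17.0000, 71.0000])

|AB| ∈ [8, 27]
|BC| ∈ {44}
|AC| ∈ [17, 71]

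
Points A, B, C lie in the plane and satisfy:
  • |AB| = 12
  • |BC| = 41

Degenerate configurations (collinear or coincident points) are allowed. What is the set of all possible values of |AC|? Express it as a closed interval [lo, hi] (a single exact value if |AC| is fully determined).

|AB| ∈ {12}
|BC| ∈ {41}
|AC| ∈ [29, 53]

|AC| ∈ [29, 53]  (≈ [29.0000, 53.0000])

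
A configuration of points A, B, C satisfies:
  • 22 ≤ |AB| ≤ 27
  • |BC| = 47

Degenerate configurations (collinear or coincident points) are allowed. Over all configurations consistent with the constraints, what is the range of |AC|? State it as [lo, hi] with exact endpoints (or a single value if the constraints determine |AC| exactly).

|AC| ∈ [20, 74]  (≈ [20.0000, 74.0000])

|AB| ∈ [22, 27]
|BC| ∈ {47}
|AC| ∈ [20, 74]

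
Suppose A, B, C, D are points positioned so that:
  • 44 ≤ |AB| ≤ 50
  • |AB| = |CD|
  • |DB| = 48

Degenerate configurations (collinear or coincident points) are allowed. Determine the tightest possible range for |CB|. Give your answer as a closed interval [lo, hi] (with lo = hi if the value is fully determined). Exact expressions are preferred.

|CB| ∈ [0, 98]  (≈ [0.0000, 98.0000])

|AB| ∈ [44, 50]
|BD| ∈ {48}
|CD| ∈ [44, 50]
|AD| ∈ [0, 98]
|BC| ∈ [0, 98]
|AC| ∈ [0, 148]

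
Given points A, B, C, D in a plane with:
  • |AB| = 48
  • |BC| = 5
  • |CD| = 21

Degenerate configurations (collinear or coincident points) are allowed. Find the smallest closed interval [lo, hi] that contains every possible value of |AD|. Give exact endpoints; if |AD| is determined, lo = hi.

|AB| ∈ {48}
|BC| ∈ {5}
|CD| ∈ {21}
|AC| ∈ [43, 53]
|BD| ∈ [16, 26]
|AD| ∈ [22, 74]

|AD| ∈ [22, 74]  (≈ [22.0000, 74.0000])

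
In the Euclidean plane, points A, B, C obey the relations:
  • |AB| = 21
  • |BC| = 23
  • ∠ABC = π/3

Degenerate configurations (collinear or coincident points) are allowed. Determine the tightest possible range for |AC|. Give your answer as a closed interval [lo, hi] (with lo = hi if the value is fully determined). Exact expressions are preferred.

|AB| ∈ {21}
|BC| ∈ {23}
|AC| ∈ {√(487)}

|AC| = √(487)  (≈ 22.0681)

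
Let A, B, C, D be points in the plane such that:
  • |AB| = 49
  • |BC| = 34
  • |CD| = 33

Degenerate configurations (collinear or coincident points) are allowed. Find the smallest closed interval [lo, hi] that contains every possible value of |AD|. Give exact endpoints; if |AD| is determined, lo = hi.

|AB| ∈ {49}
|BC| ∈ {34}
|CD| ∈ {33}
|AC| ∈ [15, 83]
|BD| ∈ [1, 67]
|AD| ∈ [0, 116]

|AD| ∈ [0, 116]  (≈ [0.0000, 116.0000])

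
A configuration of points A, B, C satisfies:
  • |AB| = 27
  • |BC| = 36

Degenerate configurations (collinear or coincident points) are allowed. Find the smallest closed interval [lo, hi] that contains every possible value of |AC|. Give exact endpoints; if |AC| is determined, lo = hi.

|AC| ∈ [9, 63]  (≈ [9.0000, 63.0000])

|AB| ∈ {27}
|BC| ∈ {36}
|AC| ∈ [9, 63]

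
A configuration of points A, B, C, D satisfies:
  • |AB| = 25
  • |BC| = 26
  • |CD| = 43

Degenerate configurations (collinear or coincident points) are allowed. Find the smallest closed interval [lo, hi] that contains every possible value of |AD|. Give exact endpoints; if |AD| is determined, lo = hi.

|AD| ∈ [0, 94]  (≈ [0.0000, 94.0000])

|AB| ∈ {25}
|BC| ∈ {26}
|CD| ∈ {43}
|AC| ∈ [1, 51]
|BD| ∈ [17, 69]
|AD| ∈ [0, 94]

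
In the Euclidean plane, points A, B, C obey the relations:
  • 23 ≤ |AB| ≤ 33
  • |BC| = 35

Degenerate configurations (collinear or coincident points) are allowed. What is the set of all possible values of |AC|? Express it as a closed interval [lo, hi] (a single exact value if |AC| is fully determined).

|AB| ∈ [23, 33]
|BC| ∈ {35}
|AC| ∈ [2, 68]

|AC| ∈ [2, 68]  (≈ [2.0000, 68.0000])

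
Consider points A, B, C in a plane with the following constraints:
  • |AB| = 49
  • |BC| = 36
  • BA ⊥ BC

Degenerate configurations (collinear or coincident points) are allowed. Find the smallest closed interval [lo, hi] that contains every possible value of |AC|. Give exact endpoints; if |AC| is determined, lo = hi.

|AC| = √(3697)  (≈ 60.8030)

|AB| ∈ {49}
|BC| ∈ {36}
|AC| ∈ {√(3697)}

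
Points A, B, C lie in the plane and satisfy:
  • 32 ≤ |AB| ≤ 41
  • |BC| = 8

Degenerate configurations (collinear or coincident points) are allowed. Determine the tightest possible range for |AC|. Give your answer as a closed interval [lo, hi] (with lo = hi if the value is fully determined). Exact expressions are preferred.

|AC| ∈ [24, 49]  (≈ [24.0000, 49.0000])

|AB| ∈ [32, 41]
|BC| ∈ {8}
|AC| ∈ [24, 49]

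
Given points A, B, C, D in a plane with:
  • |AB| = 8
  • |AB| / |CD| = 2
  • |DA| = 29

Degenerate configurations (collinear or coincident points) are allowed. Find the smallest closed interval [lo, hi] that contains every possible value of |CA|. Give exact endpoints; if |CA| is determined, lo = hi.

|AB| ∈ {8}
|AD| ∈ {29}
|CD| ∈ {4}
|BD| ∈ [21, 37]
|AC| ∈ [25, 33]
|BC| ∈ [17, 41]

|CA| ∈ [25, 33]  (≈ [25.0000, 33.0000])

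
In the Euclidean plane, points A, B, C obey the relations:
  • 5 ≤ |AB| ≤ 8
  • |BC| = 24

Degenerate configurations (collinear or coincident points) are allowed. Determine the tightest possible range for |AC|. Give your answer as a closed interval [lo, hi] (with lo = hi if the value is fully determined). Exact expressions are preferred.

|AB| ∈ [5, 8]
|BC| ∈ {24}
|AC| ∈ [16, 32]

|AC| ∈ [16, 32]  (≈ [16.0000, 32.0000])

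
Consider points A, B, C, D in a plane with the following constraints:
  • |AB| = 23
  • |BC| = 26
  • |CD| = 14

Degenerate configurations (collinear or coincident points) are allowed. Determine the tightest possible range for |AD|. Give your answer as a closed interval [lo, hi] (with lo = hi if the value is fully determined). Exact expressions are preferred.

|AD| ∈ [0, 63]  (≈ [0.0000, 63.0000])

|AB| ∈ {23}
|BC| ∈ {26}
|CD| ∈ {14}
|AC| ∈ [3, 49]
|BD| ∈ [12, 40]
|AD| ∈ [0, 63]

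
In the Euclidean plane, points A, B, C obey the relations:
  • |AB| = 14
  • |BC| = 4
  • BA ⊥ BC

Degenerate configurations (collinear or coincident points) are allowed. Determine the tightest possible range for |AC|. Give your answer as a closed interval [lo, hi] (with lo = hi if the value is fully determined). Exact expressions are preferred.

|AC| = 2·√(53)  (≈ 14.5602)

|AB| ∈ {14}
|BC| ∈ {4}
|AC| ∈ {2·√(53)}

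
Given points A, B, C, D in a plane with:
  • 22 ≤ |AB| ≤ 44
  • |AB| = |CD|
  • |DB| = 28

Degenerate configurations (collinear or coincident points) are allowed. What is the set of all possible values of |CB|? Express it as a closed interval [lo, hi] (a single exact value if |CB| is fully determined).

|CB| ∈ [0, 72]  (≈ [0.0000, 72.0000])

|AB| ∈ [22, 44]
|BD| ∈ {28}
|CD| ∈ [22, 44]
|AD| ∈ [0, 72]
|BC| ∈ [0, 72]
|AC| ∈ [0, 116]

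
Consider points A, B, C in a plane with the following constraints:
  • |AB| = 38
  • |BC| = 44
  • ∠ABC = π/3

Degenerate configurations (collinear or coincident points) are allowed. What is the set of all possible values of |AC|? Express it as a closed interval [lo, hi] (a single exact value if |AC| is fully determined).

|AB| ∈ {38}
|BC| ∈ {44}
|AC| ∈ {2·√(427)}

|AC| = 2·√(427)  (≈ 41.3280)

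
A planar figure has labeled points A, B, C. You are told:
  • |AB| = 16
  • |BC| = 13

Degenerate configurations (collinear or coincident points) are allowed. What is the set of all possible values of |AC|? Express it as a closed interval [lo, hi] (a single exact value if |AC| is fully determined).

|AC| ∈ [3, 29]  (≈ [3.0000, 29.0000])

|AB| ∈ {16}
|BC| ∈ {13}
|AC| ∈ [3, 29]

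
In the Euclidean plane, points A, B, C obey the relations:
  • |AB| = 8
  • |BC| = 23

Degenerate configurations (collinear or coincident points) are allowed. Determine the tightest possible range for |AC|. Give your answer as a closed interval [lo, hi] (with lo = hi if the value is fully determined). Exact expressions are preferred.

|AB| ∈ {8}
|BC| ∈ {23}
|AC| ∈ [15, 31]

|AC| ∈ [15, 31]  (≈ [15.0000, 31.0000])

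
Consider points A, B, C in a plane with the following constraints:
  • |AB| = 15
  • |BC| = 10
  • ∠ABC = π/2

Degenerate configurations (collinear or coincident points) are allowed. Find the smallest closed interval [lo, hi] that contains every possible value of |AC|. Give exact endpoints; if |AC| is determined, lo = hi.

|AB| ∈ {15}
|BC| ∈ {10}
|AC| ∈ {5·√(13)}

|AC| = 5·√(13)  (≈ 18.0278)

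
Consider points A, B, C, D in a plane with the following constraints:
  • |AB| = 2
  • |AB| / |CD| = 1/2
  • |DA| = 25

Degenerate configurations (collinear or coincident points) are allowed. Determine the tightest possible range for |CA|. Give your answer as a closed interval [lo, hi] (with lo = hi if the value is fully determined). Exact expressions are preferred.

|CA| ∈ [21, 29]  (≈ [21.0000, 29.0000])

|AB| ∈ {2}
|AD| ∈ {25}
|CD| ∈ {4}
|BD| ∈ [23, 27]
|AC| ∈ [21, 29]
|BC| ∈ [19, 31]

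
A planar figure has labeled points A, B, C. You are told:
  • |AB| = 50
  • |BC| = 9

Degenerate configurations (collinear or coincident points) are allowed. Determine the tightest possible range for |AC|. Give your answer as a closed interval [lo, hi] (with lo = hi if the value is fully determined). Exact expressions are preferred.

|AC| ∈ [41, 59]  (≈ [41.0000, 59.0000])

|AB| ∈ {50}
|BC| ∈ {9}
|AC| ∈ [41, 59]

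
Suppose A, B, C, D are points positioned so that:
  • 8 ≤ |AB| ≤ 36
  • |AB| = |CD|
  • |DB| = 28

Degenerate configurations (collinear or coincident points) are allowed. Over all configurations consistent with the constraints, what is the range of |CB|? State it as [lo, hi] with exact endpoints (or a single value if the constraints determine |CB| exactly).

|CB| ∈ [0, 64]  (≈ [0.0000, 64.0000])

|AB| ∈ [8, 36]
|BD| ∈ {28}
|CD| ∈ [8, 36]
|AD| ∈ [0, 64]
|BC| ∈ [0, 64]
|AC| ∈ [0, 100]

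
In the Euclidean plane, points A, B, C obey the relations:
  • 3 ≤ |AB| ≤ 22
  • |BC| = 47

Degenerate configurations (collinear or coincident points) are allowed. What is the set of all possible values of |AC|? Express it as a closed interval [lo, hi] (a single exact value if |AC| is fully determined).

|AB| ∈ [3, 22]
|BC| ∈ {47}
|AC| ∈ [25, 69]

|AC| ∈ [25, 69]  (≈ [25.0000, 69.0000])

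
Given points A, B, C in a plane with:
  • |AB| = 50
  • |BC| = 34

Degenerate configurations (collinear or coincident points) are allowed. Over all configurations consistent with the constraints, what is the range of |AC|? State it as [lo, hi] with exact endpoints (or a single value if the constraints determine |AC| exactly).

|AB| ∈ {50}
|BC| ∈ {34}
|AC| ∈ [16, 84]

|AC| ∈ [16, 84]  (≈ [16.0000, 84.0000])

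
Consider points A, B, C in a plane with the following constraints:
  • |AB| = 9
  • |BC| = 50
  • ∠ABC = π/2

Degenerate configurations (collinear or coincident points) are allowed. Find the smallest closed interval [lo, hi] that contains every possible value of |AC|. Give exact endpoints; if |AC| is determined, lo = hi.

|AC| = √(2581)  (≈ 50.8035)

|AB| ∈ {9}
|BC| ∈ {50}
|AC| ∈ {√(2581)}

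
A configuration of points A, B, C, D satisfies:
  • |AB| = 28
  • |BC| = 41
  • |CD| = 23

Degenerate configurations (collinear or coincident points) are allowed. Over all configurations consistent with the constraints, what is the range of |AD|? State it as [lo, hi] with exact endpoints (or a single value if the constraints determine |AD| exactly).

|AD| ∈ [0, 92]  (≈ [0.0000, 92.0000])

|AB| ∈ {28}
|BC| ∈ {41}
|CD| ∈ {23}
|AC| ∈ [13, 69]
|BD| ∈ [18, 64]
|AD| ∈ [0, 92]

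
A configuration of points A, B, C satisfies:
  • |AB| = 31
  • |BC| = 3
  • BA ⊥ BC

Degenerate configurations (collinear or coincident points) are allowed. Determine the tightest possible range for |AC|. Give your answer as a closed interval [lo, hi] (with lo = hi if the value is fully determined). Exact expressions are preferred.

|AC| = √(970)  (≈ 31.1448)

|AB| ∈ {31}
|BC| ∈ {3}
|AC| ∈ {√(970)}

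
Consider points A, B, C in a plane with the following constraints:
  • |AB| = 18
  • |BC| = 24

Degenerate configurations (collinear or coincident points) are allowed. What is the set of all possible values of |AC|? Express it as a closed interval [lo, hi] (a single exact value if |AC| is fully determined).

|AB| ∈ {18}
|BC| ∈ {24}
|AC| ∈ [6, 42]

|AC| ∈ [6, 42]  (≈ [6.0000, 42.0000])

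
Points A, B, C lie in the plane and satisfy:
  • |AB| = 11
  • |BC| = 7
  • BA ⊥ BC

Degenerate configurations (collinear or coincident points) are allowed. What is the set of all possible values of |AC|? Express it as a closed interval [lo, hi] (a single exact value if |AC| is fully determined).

|AB| ∈ {11}
|BC| ∈ {7}
|AC| ∈ {√(170)}

|AC| = √(170)  (≈ 13.0384)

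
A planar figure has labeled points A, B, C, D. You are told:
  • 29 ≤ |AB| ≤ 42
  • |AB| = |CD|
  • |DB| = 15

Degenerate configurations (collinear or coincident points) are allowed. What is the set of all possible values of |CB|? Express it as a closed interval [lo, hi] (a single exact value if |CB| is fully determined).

|CB| ∈ [14, 57]  (≈ [14.0000, 57.0000])

|AB| ∈ [29, 42]
|BD| ∈ {15}
|CD| ∈ [29, 42]
|AD| ∈ [14, 57]
|BC| ∈ [14, 57]
|AC| ∈ [0, 99]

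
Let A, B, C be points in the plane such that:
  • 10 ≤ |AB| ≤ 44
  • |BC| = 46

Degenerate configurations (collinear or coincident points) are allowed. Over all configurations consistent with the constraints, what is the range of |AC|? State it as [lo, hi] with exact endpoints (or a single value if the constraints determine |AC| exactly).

|AC| ∈ [2, 90]  (≈ [2.0000, 90.0000])

|AB| ∈ [10, 44]
|BC| ∈ {46}
|AC| ∈ [2, 90]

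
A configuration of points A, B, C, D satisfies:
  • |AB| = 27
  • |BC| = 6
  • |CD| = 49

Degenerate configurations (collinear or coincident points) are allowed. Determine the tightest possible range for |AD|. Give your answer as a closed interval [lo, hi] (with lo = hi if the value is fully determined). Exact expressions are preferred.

|AD| ∈ [16, 82]  (≈ [16.0000, 82.0000])

|AB| ∈ {27}
|BC| ∈ {6}
|CD| ∈ {49}
|AC| ∈ [21, 33]
|BD| ∈ [43, 55]
|AD| ∈ [16, 82]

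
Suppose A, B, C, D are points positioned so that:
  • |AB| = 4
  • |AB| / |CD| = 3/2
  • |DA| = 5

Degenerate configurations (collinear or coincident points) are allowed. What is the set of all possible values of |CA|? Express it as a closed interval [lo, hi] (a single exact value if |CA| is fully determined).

|CA| ∈ [7/3, 23/3]  (≈ [2.3333, 7.6667])

|AB| ∈ {4}
|AD| ∈ {5}
|CD| ∈ {8/3}
|BD| ∈ [1, 9]
|AC| ∈ [7/3, 23/3]
|BC| ∈ [0, 35/3]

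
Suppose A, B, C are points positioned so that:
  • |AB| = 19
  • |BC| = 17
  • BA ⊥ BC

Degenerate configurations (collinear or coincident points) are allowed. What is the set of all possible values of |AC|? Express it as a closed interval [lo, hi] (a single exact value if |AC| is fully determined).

|AB| ∈ {19}
|BC| ∈ {17}
|AC| ∈ {5·√(26)}

|AC| = 5·√(26)  (≈ 25.4951)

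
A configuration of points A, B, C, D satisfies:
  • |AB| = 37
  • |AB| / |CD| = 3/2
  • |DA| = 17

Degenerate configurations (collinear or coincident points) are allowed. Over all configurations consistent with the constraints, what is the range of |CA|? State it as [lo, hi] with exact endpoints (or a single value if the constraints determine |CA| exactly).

|CA| ∈ [23/3, 125/3]  (≈ [7.6667, 41.6667])

|AB| ∈ {37}
|AD| ∈ {17}
|CD| ∈ {74/3}
|BD| ∈ [20, 54]
|AC| ∈ [23/3, 125/3]
|BC| ∈ [0, 236/3]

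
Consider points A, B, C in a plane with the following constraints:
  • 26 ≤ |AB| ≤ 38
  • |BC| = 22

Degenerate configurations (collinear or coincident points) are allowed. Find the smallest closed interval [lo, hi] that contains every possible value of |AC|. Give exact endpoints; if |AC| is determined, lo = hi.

|AC| ∈ [4, 60]  (≈ [4.0000, 60.0000])

|AB| ∈ [26, 38]
|BC| ∈ {22}
|AC| ∈ [4, 60]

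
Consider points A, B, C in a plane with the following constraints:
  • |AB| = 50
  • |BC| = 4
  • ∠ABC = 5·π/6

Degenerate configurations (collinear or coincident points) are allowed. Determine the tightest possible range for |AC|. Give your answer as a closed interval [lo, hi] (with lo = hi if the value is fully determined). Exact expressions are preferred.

|AC| = 2·√(50·√(3) + 629)  (≈ 53.5015)

|AB| ∈ {50}
|BC| ∈ {4}
|AC| ∈ {2·√(50·√(3) + 629)}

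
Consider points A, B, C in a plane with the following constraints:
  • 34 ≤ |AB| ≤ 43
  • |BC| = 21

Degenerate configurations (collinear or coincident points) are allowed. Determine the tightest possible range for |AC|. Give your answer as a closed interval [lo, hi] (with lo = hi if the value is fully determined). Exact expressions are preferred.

|AC| ∈ [13, 64]  (≈ [13.0000, 64.0000])

|AB| ∈ [34, 43]
|BC| ∈ {21}
|AC| ∈ [13, 64]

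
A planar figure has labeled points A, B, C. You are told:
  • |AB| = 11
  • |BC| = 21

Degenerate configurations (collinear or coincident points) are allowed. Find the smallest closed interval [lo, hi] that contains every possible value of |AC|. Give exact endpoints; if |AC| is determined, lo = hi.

|AB| ∈ {11}
|BC| ∈ {21}
|AC| ∈ [10, 32]

|AC| ∈ [10, 32]  (≈ [10.0000, 32.0000])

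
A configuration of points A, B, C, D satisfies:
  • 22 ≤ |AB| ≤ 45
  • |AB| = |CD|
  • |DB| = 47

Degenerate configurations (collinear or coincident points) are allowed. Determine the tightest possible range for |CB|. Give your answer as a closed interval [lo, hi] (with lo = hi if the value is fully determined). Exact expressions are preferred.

|AB| ∈ [22, 45]
|BD| ∈ {47}
|CD| ∈ [22, 45]
|AD| ∈ [2, 92]
|BC| ∈ [2, 92]
|AC| ∈ [0, 137]

|CB| ∈ [2, 92]  (≈ [2.0000, 92.0000])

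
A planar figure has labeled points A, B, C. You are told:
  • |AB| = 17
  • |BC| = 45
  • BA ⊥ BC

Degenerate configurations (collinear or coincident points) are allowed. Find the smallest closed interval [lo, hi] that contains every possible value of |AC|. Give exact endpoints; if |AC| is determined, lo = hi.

|AB| ∈ {17}
|BC| ∈ {45}
|AC| ∈ {√(2314)}

|AC| = √(2314)  (≈ 48.1041)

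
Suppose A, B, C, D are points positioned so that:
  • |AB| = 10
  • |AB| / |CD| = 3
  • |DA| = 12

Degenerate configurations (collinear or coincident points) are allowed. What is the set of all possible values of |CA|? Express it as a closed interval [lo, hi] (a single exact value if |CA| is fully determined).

|AB| ∈ {10}
|AD| ∈ {12}
|CD| ∈ {10/3}
|BD| ∈ [2, 22]
|AC| ∈ [26/3, 46/3]
|BC| ∈ [0, 76/3]

|CA| ∈ [26/3, 46/3]  (≈ [8.6667, 15.3333])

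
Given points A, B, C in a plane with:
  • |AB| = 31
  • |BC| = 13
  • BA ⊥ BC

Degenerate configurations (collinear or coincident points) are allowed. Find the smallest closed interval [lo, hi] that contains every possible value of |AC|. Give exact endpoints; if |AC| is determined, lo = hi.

|AB| ∈ {31}
|BC| ∈ {13}
|AC| ∈ {√(1130)}

|AC| = √(1130)  (≈ 33.6155)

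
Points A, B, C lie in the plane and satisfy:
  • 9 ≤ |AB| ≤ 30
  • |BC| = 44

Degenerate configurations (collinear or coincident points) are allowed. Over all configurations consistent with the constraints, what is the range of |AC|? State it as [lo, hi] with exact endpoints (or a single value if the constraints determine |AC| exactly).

|AC| ∈ [14, 74]  (≈ [14.0000, 74.0000])

|AB| ∈ [9, 30]
|BC| ∈ {44}
|AC| ∈ [14, 74]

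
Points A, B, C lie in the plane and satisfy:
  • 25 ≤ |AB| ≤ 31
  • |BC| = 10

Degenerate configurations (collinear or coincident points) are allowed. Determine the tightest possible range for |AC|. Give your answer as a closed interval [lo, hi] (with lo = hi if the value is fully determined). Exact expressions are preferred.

|AC| ∈ [15, 41]  (≈ [15.0000, 41.0000])

|AB| ∈ [25, 31]
|BC| ∈ {10}
|AC| ∈ [15, 41]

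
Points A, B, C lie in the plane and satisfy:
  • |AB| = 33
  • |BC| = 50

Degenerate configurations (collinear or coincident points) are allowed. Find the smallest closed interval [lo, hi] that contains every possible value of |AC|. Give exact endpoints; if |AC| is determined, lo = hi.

|AB| ∈ {33}
|BC| ∈ {50}
|AC| ∈ [17, 83]

|AC| ∈ [17, 83]  (≈ [17.0000, 83.0000])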